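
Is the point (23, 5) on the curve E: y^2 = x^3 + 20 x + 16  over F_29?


Check whether y^2 = x^3 + 20 x + 16 (mod 29) for (x, y) = (23, 5).
LHS: y^2 = 5^2 mod 29 = 25
RHS: x^3 + 20 x + 16 = 23^3 + 20*23 + 16 mod 29 = 28
LHS != RHS

No, not on the curve


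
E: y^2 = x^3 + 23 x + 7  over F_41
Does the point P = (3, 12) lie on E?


Check whether y^2 = x^3 + 23 x + 7 (mod 41) for (x, y) = (3, 12).
LHS: y^2 = 12^2 mod 41 = 21
RHS: x^3 + 23 x + 7 = 3^3 + 23*3 + 7 mod 41 = 21
LHS = RHS

Yes, on the curve


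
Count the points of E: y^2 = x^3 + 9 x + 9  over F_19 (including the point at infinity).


For each x in F_19, count y with y^2 = x^3 + 9 x + 9 mod 19:
  x = 0: RHS = 9, y in [3, 16]  -> 2 point(s)
  x = 1: RHS = 0, y in [0]  -> 1 point(s)
  x = 2: RHS = 16, y in [4, 15]  -> 2 point(s)
  x = 3: RHS = 6, y in [5, 14]  -> 2 point(s)
  x = 7: RHS = 16, y in [4, 15]  -> 2 point(s)
  x = 8: RHS = 4, y in [2, 17]  -> 2 point(s)
  x = 10: RHS = 16, y in [4, 15]  -> 2 point(s)
  x = 13: RHS = 5, y in [9, 10]  -> 2 point(s)
  x = 15: RHS = 4, y in [2, 17]  -> 2 point(s)
Affine points: 17. Add the point at infinity: total = 18.

#E(F_19) = 18


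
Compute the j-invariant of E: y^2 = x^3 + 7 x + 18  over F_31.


Delta = -16(4 a^3 + 27 b^2) mod 31 = 24
-1728 * (4 a)^3 = -1728 * (4*7)^3 mod 31 = 1
j = 1 * 24^(-1) mod 31 = 22

j = 22 (mod 31)


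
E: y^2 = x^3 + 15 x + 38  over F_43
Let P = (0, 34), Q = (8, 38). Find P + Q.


P != Q, so use the chord formula.
s = (y2 - y1) / (x2 - x1) = (4) / (8) mod 43 = 22
x3 = s^2 - x1 - x2 mod 43 = 22^2 - 0 - 8 = 3
y3 = s (x1 - x3) - y1 mod 43 = 22 * (0 - 3) - 34 = 29

P + Q = (3, 29)


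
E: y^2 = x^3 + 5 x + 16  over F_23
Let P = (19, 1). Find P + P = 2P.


Doubling: s = (3 x1^2 + a) / (2 y1)
s = (3*19^2 + 5) / (2*1) mod 23 = 15
x3 = s^2 - 2 x1 mod 23 = 15^2 - 2*19 = 3
y3 = s (x1 - x3) - y1 mod 23 = 15 * (19 - 3) - 1 = 9

2P = (3, 9)


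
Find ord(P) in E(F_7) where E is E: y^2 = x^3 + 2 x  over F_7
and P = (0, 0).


Compute successive multiples of P until we hit O:
  1P = (0, 0)
  2P = O

ord(P) = 2


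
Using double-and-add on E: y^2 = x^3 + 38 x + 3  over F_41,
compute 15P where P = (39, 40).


k = 15 = 1111_2 (binary, LSB first: 1111)
Double-and-add from P = (39, 40):
  bit 0 = 1: acc = O + (39, 40) = (39, 40)
  bit 1 = 1: acc = (39, 40) + (14, 32) = (19, 32)
  bit 2 = 1: acc = (19, 32) + (34, 3) = (28, 10)
  bit 3 = 1: acc = (28, 10) + (16, 19) = (36, 37)

15P = (36, 37)


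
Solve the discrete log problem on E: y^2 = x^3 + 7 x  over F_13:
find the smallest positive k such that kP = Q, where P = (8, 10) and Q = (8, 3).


Enumerate multiples of P until we hit Q = (8, 3):
  1P = (8, 10)
  2P = (9, 8)
  3P = (0, 0)
  4P = (9, 5)
  5P = (8, 3)
Match found at i = 5.

k = 5


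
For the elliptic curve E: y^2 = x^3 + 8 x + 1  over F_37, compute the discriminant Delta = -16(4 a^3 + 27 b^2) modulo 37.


4 a^3 + 27 b^2 = 4*8^3 + 27*1^2 = 2048 + 27 = 2075
Delta = -16 * (2075) = -33200
Delta mod 37 = 26

Delta = 26 (mod 37)


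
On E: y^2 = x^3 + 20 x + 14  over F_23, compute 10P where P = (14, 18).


k = 10 = 1010_2 (binary, LSB first: 0101)
Double-and-add from P = (14, 18):
  bit 0 = 0: acc unchanged = O
  bit 1 = 1: acc = O + (19, 10) = (19, 10)
  bit 2 = 0: acc unchanged = (19, 10)
  bit 3 = 1: acc = (19, 10) + (10, 15) = (21, 9)

10P = (21, 9)


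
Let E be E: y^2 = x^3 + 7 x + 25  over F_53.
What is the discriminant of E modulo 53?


4 a^3 + 27 b^2 = 4*7^3 + 27*25^2 = 1372 + 16875 = 18247
Delta = -16 * (18247) = -291952
Delta mod 53 = 25

Delta = 25 (mod 53)


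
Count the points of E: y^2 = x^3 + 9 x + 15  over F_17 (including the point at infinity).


For each x in F_17, count y with y^2 = x^3 + 9 x + 15 mod 17:
  x = 0: RHS = 15, y in [7, 10]  -> 2 point(s)
  x = 1: RHS = 8, y in [5, 12]  -> 2 point(s)
  x = 3: RHS = 1, y in [1, 16]  -> 2 point(s)
  x = 4: RHS = 13, y in [8, 9]  -> 2 point(s)
  x = 5: RHS = 15, y in [7, 10]  -> 2 point(s)
  x = 6: RHS = 13, y in [8, 9]  -> 2 point(s)
  x = 7: RHS = 13, y in [8, 9]  -> 2 point(s)
  x = 8: RHS = 4, y in [2, 15]  -> 2 point(s)
  x = 9: RHS = 9, y in [3, 14]  -> 2 point(s)
  x = 10: RHS = 0, y in [0]  -> 1 point(s)
  x = 11: RHS = 0, y in [0]  -> 1 point(s)
  x = 12: RHS = 15, y in [7, 10]  -> 2 point(s)
  x = 13: RHS = 0, y in [0]  -> 1 point(s)
Affine points: 23. Add the point at infinity: total = 24.

#E(F_17) = 24


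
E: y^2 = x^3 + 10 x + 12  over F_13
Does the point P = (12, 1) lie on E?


Check whether y^2 = x^3 + 10 x + 12 (mod 13) for (x, y) = (12, 1).
LHS: y^2 = 1^2 mod 13 = 1
RHS: x^3 + 10 x + 12 = 12^3 + 10*12 + 12 mod 13 = 1
LHS = RHS

Yes, on the curve


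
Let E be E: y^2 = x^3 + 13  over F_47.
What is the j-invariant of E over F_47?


Delta = -16(4 a^3 + 27 b^2) mod 47 = 30
-1728 * (4 a)^3 = -1728 * (4*0)^3 mod 47 = 0
j = 0 * 30^(-1) mod 47 = 0

j = 0 (mod 47)


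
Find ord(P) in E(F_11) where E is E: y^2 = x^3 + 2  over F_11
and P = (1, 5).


Compute successive multiples of P until we hit O:
  1P = (1, 5)
  2P = (7, 2)
  3P = (6, 3)
  4P = (9, 7)
  5P = (10, 1)
  6P = (4, 0)
  7P = (10, 10)
  8P = (9, 4)
  ... (continuing to 12P)
  12P = O

ord(P) = 12


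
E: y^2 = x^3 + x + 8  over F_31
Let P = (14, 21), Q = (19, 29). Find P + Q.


P != Q, so use the chord formula.
s = (y2 - y1) / (x2 - x1) = (8) / (5) mod 31 = 14
x3 = s^2 - x1 - x2 mod 31 = 14^2 - 14 - 19 = 8
y3 = s (x1 - x3) - y1 mod 31 = 14 * (14 - 8) - 21 = 1

P + Q = (8, 1)


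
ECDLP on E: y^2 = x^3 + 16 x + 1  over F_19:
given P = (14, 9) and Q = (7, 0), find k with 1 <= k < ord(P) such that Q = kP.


Enumerate multiples of P until we hit Q = (7, 0):
  1P = (14, 9)
  2P = (7, 0)
Match found at i = 2.

k = 2


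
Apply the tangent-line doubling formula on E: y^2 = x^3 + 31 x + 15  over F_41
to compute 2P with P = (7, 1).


Doubling: s = (3 x1^2 + a) / (2 y1)
s = (3*7^2 + 31) / (2*1) mod 41 = 7
x3 = s^2 - 2 x1 mod 41 = 7^2 - 2*7 = 35
y3 = s (x1 - x3) - y1 mod 41 = 7 * (7 - 35) - 1 = 8

2P = (35, 8)


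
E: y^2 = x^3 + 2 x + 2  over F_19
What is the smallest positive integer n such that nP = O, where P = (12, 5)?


Compute successive multiples of P until we hit O:
  1P = (12, 5)
  2P = (12, 14)
  3P = O

ord(P) = 3


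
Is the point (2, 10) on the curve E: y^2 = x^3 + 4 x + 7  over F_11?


Check whether y^2 = x^3 + 4 x + 7 (mod 11) for (x, y) = (2, 10).
LHS: y^2 = 10^2 mod 11 = 1
RHS: x^3 + 4 x + 7 = 2^3 + 4*2 + 7 mod 11 = 1
LHS = RHS

Yes, on the curve


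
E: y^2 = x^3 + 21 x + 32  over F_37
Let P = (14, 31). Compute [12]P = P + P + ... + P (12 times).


k = 12 = 1100_2 (binary, LSB first: 0011)
Double-and-add from P = (14, 31):
  bit 0 = 0: acc unchanged = O
  bit 1 = 0: acc unchanged = O
  bit 2 = 1: acc = O + (34, 4) = (34, 4)
  bit 3 = 1: acc = (34, 4) + (5, 22) = (10, 13)

12P = (10, 13)


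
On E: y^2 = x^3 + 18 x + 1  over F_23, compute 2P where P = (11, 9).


Doubling: s = (3 x1^2 + a) / (2 y1)
s = (3*11^2 + 18) / (2*9) mod 23 = 2
x3 = s^2 - 2 x1 mod 23 = 2^2 - 2*11 = 5
y3 = s (x1 - x3) - y1 mod 23 = 2 * (11 - 5) - 9 = 3

2P = (5, 3)


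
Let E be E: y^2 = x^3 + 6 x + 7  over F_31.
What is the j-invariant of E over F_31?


Delta = -16(4 a^3 + 27 b^2) mod 31 = 7
-1728 * (4 a)^3 = -1728 * (4*6)^3 mod 31 = 15
j = 15 * 7^(-1) mod 31 = 11

j = 11 (mod 31)


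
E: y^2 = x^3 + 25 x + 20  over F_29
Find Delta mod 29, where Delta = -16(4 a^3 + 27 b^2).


4 a^3 + 27 b^2 = 4*25^3 + 27*20^2 = 62500 + 10800 = 73300
Delta = -16 * (73300) = -1172800
Delta mod 29 = 18

Delta = 18 (mod 29)


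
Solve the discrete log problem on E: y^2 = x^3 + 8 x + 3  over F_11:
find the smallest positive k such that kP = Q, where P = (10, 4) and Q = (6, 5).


Enumerate multiples of P until we hit Q = (6, 5):
  1P = (10, 4)
  2P = (2, 7)
  3P = (0, 6)
  4P = (5, 6)
  5P = (1, 10)
  6P = (9, 10)
  7P = (6, 5)
Match found at i = 7.

k = 7


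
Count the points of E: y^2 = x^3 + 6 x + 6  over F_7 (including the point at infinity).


For each x in F_7, count y with y^2 = x^3 + 6 x + 6 mod 7:
  x = 3: RHS = 2, y in [3, 4]  -> 2 point(s)
  x = 5: RHS = 0, y in [0]  -> 1 point(s)
Affine points: 3. Add the point at infinity: total = 4.

#E(F_7) = 4


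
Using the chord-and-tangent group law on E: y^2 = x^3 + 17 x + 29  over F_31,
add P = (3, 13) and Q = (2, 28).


P != Q, so use the chord formula.
s = (y2 - y1) / (x2 - x1) = (15) / (30) mod 31 = 16
x3 = s^2 - x1 - x2 mod 31 = 16^2 - 3 - 2 = 3
y3 = s (x1 - x3) - y1 mod 31 = 16 * (3 - 3) - 13 = 18

P + Q = (3, 18)


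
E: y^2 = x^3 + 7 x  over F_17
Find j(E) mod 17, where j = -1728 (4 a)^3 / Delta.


Delta = -16(4 a^3 + 27 b^2) mod 17 = 12
-1728 * (4 a)^3 = -1728 * (4*7)^3 mod 17 = 13
j = 13 * 12^(-1) mod 17 = 11

j = 11 (mod 17)


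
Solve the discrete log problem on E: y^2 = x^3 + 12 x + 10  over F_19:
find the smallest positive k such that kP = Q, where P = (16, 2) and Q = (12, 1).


Enumerate multiples of P until we hit Q = (12, 1):
  1P = (16, 2)
  2P = (12, 18)
  3P = (7, 0)
  4P = (12, 1)
Match found at i = 4.

k = 4


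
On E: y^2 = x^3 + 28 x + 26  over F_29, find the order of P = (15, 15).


Compute successive multiples of P until we hit O:
  1P = (15, 15)
  2P = (19, 15)
  3P = (24, 14)
  4P = (14, 1)
  5P = (22, 3)
  6P = (5, 1)
  7P = (4, 12)
  8P = (6, 27)
  ... (continuing to 25P)
  25P = O

ord(P) = 25


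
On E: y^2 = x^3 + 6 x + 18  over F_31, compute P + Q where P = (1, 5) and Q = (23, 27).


P != Q, so use the chord formula.
s = (y2 - y1) / (x2 - x1) = (22) / (22) mod 31 = 1
x3 = s^2 - x1 - x2 mod 31 = 1^2 - 1 - 23 = 8
y3 = s (x1 - x3) - y1 mod 31 = 1 * (1 - 8) - 5 = 19

P + Q = (8, 19)


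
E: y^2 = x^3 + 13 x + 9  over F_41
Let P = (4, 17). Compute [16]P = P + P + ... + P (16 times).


k = 16 = 10000_2 (binary, LSB first: 00001)
Double-and-add from P = (4, 17):
  bit 0 = 0: acc unchanged = O
  bit 1 = 0: acc unchanged = O
  bit 2 = 0: acc unchanged = O
  bit 3 = 0: acc unchanged = O
  bit 4 = 1: acc = O + (33, 7) = (33, 7)

16P = (33, 7)


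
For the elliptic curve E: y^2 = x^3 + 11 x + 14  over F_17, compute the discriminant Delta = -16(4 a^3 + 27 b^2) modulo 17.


4 a^3 + 27 b^2 = 4*11^3 + 27*14^2 = 5324 + 5292 = 10616
Delta = -16 * (10616) = -169856
Delta mod 17 = 8

Delta = 8 (mod 17)


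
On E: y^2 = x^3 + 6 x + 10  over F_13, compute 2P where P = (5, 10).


Doubling: s = (3 x1^2 + a) / (2 y1)
s = (3*5^2 + 6) / (2*10) mod 13 = 6
x3 = s^2 - 2 x1 mod 13 = 6^2 - 2*5 = 0
y3 = s (x1 - x3) - y1 mod 13 = 6 * (5 - 0) - 10 = 7

2P = (0, 7)


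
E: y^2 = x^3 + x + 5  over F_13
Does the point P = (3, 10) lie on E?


Check whether y^2 = x^3 + 1 x + 5 (mod 13) for (x, y) = (3, 10).
LHS: y^2 = 10^2 mod 13 = 9
RHS: x^3 + 1 x + 5 = 3^3 + 1*3 + 5 mod 13 = 9
LHS = RHS

Yes, on the curve


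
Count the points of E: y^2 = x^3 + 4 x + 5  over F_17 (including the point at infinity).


For each x in F_17, count y with y^2 = x^3 + 4 x + 5 mod 17:
  x = 2: RHS = 4, y in [2, 15]  -> 2 point(s)
  x = 4: RHS = 0, y in [0]  -> 1 point(s)
  x = 7: RHS = 2, y in [6, 11]  -> 2 point(s)
  x = 10: RHS = 8, y in [5, 12]  -> 2 point(s)
  x = 12: RHS = 13, y in [8, 9]  -> 2 point(s)
  x = 14: RHS = 0, y in [0]  -> 1 point(s)
  x = 16: RHS = 0, y in [0]  -> 1 point(s)
Affine points: 11. Add the point at infinity: total = 12.

#E(F_17) = 12


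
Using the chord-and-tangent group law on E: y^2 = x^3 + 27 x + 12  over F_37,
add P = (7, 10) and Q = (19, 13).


P != Q, so use the chord formula.
s = (y2 - y1) / (x2 - x1) = (3) / (12) mod 37 = 28
x3 = s^2 - x1 - x2 mod 37 = 28^2 - 7 - 19 = 18
y3 = s (x1 - x3) - y1 mod 37 = 28 * (7 - 18) - 10 = 15

P + Q = (18, 15)


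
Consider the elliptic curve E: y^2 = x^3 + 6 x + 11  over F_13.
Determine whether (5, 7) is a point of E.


Check whether y^2 = x^3 + 6 x + 11 (mod 13) for (x, y) = (5, 7).
LHS: y^2 = 7^2 mod 13 = 10
RHS: x^3 + 6 x + 11 = 5^3 + 6*5 + 11 mod 13 = 10
LHS = RHS

Yes, on the curve


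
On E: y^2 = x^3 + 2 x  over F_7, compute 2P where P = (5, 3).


Doubling: s = (3 x1^2 + a) / (2 y1)
s = (3*5^2 + 2) / (2*3) mod 7 = 0
x3 = s^2 - 2 x1 mod 7 = 0^2 - 2*5 = 4
y3 = s (x1 - x3) - y1 mod 7 = 0 * (5 - 4) - 3 = 4

2P = (4, 4)


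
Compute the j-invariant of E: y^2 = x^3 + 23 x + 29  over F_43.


Delta = -16(4 a^3 + 27 b^2) mod 43 = 37
-1728 * (4 a)^3 = -1728 * (4*23)^3 mod 43 = 35
j = 35 * 37^(-1) mod 43 = 30

j = 30 (mod 43)


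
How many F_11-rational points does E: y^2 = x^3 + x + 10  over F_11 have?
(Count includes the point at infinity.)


For each x in F_11, count y with y^2 = x^3 + 1 x + 10 mod 11:
  x = 1: RHS = 1, y in [1, 10]  -> 2 point(s)
  x = 2: RHS = 9, y in [3, 8]  -> 2 point(s)
  x = 4: RHS = 1, y in [1, 10]  -> 2 point(s)
  x = 6: RHS = 1, y in [1, 10]  -> 2 point(s)
  x = 9: RHS = 0, y in [0]  -> 1 point(s)
Affine points: 9. Add the point at infinity: total = 10.

#E(F_11) = 10


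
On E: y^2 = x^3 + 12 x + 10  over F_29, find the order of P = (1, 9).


Compute successive multiples of P until we hit O:
  1P = (1, 9)
  2P = (14, 14)
  3P = (9, 8)
  4P = (24, 12)
  5P = (26, 18)
  6P = (27, 6)
  7P = (2, 19)
  8P = (10, 17)
  ... (continuing to 27P)
  27P = O

ord(P) = 27


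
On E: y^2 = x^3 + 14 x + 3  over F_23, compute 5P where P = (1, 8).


k = 5 = 101_2 (binary, LSB first: 101)
Double-and-add from P = (1, 8):
  bit 0 = 1: acc = O + (1, 8) = (1, 8)
  bit 1 = 0: acc unchanged = (1, 8)
  bit 2 = 1: acc = (1, 8) + (4, 13) = (8, 11)

5P = (8, 11)


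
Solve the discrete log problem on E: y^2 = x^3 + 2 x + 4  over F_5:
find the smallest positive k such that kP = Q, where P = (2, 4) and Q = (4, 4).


Enumerate multiples of P until we hit Q = (4, 4):
  1P = (2, 4)
  2P = (0, 2)
  3P = (4, 4)
Match found at i = 3.

k = 3


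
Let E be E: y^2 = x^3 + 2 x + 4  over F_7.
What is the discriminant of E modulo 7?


4 a^3 + 27 b^2 = 4*2^3 + 27*4^2 = 32 + 432 = 464
Delta = -16 * (464) = -7424
Delta mod 7 = 3

Delta = 3 (mod 7)


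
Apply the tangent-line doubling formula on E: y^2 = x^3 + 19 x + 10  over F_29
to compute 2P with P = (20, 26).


Doubling: s = (3 x1^2 + a) / (2 y1)
s = (3*20^2 + 19) / (2*26) mod 29 = 24
x3 = s^2 - 2 x1 mod 29 = 24^2 - 2*20 = 14
y3 = s (x1 - x3) - y1 mod 29 = 24 * (20 - 14) - 26 = 2

2P = (14, 2)


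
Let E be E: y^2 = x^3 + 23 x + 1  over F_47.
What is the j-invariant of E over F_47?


Delta = -16(4 a^3 + 27 b^2) mod 47 = 46
-1728 * (4 a)^3 = -1728 * (4*23)^3 mod 47 = 6
j = 6 * 46^(-1) mod 47 = 41

j = 41 (mod 47)


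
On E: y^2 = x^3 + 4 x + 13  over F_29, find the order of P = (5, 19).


Compute successive multiples of P until we hit O:
  1P = (5, 19)
  2P = (18, 28)
  3P = (13, 0)
  4P = (18, 1)
  5P = (5, 10)
  6P = O

ord(P) = 6


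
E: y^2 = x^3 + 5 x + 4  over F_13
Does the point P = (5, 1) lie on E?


Check whether y^2 = x^3 + 5 x + 4 (mod 13) for (x, y) = (5, 1).
LHS: y^2 = 1^2 mod 13 = 1
RHS: x^3 + 5 x + 4 = 5^3 + 5*5 + 4 mod 13 = 11
LHS != RHS

No, not on the curve


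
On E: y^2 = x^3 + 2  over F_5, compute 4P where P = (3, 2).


k = 4 = 100_2 (binary, LSB first: 001)
Double-and-add from P = (3, 2):
  bit 0 = 0: acc unchanged = O
  bit 1 = 0: acc unchanged = O
  bit 2 = 1: acc = O + (3, 2) = (3, 2)

4P = (3, 2)


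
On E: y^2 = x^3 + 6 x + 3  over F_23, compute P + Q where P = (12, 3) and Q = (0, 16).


P != Q, so use the chord formula.
s = (y2 - y1) / (x2 - x1) = (13) / (11) mod 23 = 20
x3 = s^2 - x1 - x2 mod 23 = 20^2 - 12 - 0 = 20
y3 = s (x1 - x3) - y1 mod 23 = 20 * (12 - 20) - 3 = 21

P + Q = (20, 21)


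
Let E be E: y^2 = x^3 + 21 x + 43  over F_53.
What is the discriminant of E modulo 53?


4 a^3 + 27 b^2 = 4*21^3 + 27*43^2 = 37044 + 49923 = 86967
Delta = -16 * (86967) = -1391472
Delta mod 53 = 43

Delta = 43 (mod 53)


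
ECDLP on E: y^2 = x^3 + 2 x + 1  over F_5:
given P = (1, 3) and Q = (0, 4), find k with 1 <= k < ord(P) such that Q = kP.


Enumerate multiples of P until we hit Q = (0, 4):
  1P = (1, 3)
  2P = (3, 2)
  3P = (0, 4)
Match found at i = 3.

k = 3


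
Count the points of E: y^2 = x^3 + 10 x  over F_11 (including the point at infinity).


For each x in F_11, count y with y^2 = x^3 + 10 x + 0 mod 11:
  x = 0: RHS = 0, y in [0]  -> 1 point(s)
  x = 1: RHS = 0, y in [0]  -> 1 point(s)
  x = 4: RHS = 5, y in [4, 7]  -> 2 point(s)
  x = 6: RHS = 1, y in [1, 10]  -> 2 point(s)
  x = 8: RHS = 9, y in [3, 8]  -> 2 point(s)
  x = 9: RHS = 5, y in [4, 7]  -> 2 point(s)
  x = 10: RHS = 0, y in [0]  -> 1 point(s)
Affine points: 11. Add the point at infinity: total = 12.

#E(F_11) = 12


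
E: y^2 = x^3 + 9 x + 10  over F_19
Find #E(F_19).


For each x in F_19, count y with y^2 = x^3 + 9 x + 10 mod 19:
  x = 1: RHS = 1, y in [1, 18]  -> 2 point(s)
  x = 2: RHS = 17, y in [6, 13]  -> 2 point(s)
  x = 3: RHS = 7, y in [8, 11]  -> 2 point(s)
  x = 5: RHS = 9, y in [3, 16]  -> 2 point(s)
  x = 7: RHS = 17, y in [6, 13]  -> 2 point(s)
  x = 8: RHS = 5, y in [9, 10]  -> 2 point(s)
  x = 10: RHS = 17, y in [6, 13]  -> 2 point(s)
  x = 13: RHS = 6, y in [5, 14]  -> 2 point(s)
  x = 14: RHS = 11, y in [7, 12]  -> 2 point(s)
  x = 15: RHS = 5, y in [9, 10]  -> 2 point(s)
  x = 18: RHS = 0, y in [0]  -> 1 point(s)
Affine points: 21. Add the point at infinity: total = 22.

#E(F_19) = 22


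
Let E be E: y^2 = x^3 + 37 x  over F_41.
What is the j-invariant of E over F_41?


Delta = -16(4 a^3 + 27 b^2) mod 41 = 37
-1728 * (4 a)^3 = -1728 * (4*37)^3 mod 41 = 17
j = 17 * 37^(-1) mod 41 = 6

j = 6 (mod 41)


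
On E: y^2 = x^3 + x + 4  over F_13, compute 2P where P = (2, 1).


Doubling: s = (3 x1^2 + a) / (2 y1)
s = (3*2^2 + 1) / (2*1) mod 13 = 0
x3 = s^2 - 2 x1 mod 13 = 0^2 - 2*2 = 9
y3 = s (x1 - x3) - y1 mod 13 = 0 * (2 - 9) - 1 = 12

2P = (9, 12)


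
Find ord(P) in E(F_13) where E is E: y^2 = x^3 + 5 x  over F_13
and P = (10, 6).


Compute successive multiples of P until we hit O:
  1P = (10, 6)
  2P = (3, 4)
  3P = (3, 9)
  4P = (10, 7)
  5P = O

ord(P) = 5


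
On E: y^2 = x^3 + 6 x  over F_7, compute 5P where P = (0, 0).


k = 5 = 101_2 (binary, LSB first: 101)
Double-and-add from P = (0, 0):
  bit 0 = 1: acc = O + (0, 0) = (0, 0)
  bit 1 = 0: acc unchanged = (0, 0)
  bit 2 = 1: acc = (0, 0) + O = (0, 0)

5P = (0, 0)


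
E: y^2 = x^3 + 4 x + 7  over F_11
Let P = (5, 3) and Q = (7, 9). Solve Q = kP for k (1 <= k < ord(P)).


Enumerate multiples of P until we hit Q = (7, 9):
  1P = (5, 3)
  2P = (6, 4)
  3P = (1, 1)
  4P = (8, 1)
  5P = (7, 2)
  6P = (2, 1)
  7P = (2, 10)
  8P = (7, 9)
Match found at i = 8.

k = 8


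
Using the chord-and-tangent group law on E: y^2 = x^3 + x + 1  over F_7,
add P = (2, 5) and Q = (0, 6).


P != Q, so use the chord formula.
s = (y2 - y1) / (x2 - x1) = (1) / (5) mod 7 = 3
x3 = s^2 - x1 - x2 mod 7 = 3^2 - 2 - 0 = 0
y3 = s (x1 - x3) - y1 mod 7 = 3 * (2 - 0) - 5 = 1

P + Q = (0, 1)


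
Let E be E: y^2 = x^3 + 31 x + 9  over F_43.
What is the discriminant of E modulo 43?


4 a^3 + 27 b^2 = 4*31^3 + 27*9^2 = 119164 + 2187 = 121351
Delta = -16 * (121351) = -1941616
Delta mod 43 = 6

Delta = 6 (mod 43)


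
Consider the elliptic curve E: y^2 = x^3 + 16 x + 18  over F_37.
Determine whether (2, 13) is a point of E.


Check whether y^2 = x^3 + 16 x + 18 (mod 37) for (x, y) = (2, 13).
LHS: y^2 = 13^2 mod 37 = 21
RHS: x^3 + 16 x + 18 = 2^3 + 16*2 + 18 mod 37 = 21
LHS = RHS

Yes, on the curve


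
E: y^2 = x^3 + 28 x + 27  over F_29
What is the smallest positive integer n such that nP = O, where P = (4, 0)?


Compute successive multiples of P until we hit O:
  1P = (4, 0)
  2P = O

ord(P) = 2


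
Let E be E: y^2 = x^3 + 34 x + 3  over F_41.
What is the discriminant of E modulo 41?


4 a^3 + 27 b^2 = 4*34^3 + 27*3^2 = 157216 + 243 = 157459
Delta = -16 * (157459) = -2519344
Delta mod 41 = 24

Delta = 24 (mod 41)


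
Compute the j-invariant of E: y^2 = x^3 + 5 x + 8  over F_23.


Delta = -16(4 a^3 + 27 b^2) mod 23 = 2
-1728 * (4 a)^3 = -1728 * (4*5)^3 mod 23 = 12
j = 12 * 2^(-1) mod 23 = 6

j = 6 (mod 23)


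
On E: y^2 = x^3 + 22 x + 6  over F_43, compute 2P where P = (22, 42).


Doubling: s = (3 x1^2 + a) / (2 y1)
s = (3*22^2 + 22) / (2*42) mod 43 = 37
x3 = s^2 - 2 x1 mod 43 = 37^2 - 2*22 = 35
y3 = s (x1 - x3) - y1 mod 43 = 37 * (22 - 35) - 42 = 36

2P = (35, 36)


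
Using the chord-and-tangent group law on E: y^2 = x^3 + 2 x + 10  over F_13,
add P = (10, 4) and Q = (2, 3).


P != Q, so use the chord formula.
s = (y2 - y1) / (x2 - x1) = (12) / (5) mod 13 = 5
x3 = s^2 - x1 - x2 mod 13 = 5^2 - 10 - 2 = 0
y3 = s (x1 - x3) - y1 mod 13 = 5 * (10 - 0) - 4 = 7

P + Q = (0, 7)


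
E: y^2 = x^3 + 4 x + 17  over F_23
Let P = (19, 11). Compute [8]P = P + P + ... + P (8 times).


k = 8 = 1000_2 (binary, LSB first: 0001)
Double-and-add from P = (19, 11):
  bit 0 = 0: acc unchanged = O
  bit 1 = 0: acc unchanged = O
  bit 2 = 0: acc unchanged = O
  bit 3 = 1: acc = O + (15, 5) = (15, 5)

8P = (15, 5)


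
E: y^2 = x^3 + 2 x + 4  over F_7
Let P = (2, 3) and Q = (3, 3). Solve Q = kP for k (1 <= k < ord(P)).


Enumerate multiples of P until we hit Q = (3, 3):
  1P = (2, 3)
  2P = (3, 4)
  3P = (3, 3)
Match found at i = 3.

k = 3


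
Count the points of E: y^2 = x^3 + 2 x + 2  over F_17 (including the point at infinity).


For each x in F_17, count y with y^2 = x^3 + 2 x + 2 mod 17:
  x = 0: RHS = 2, y in [6, 11]  -> 2 point(s)
  x = 3: RHS = 1, y in [1, 16]  -> 2 point(s)
  x = 5: RHS = 1, y in [1, 16]  -> 2 point(s)
  x = 6: RHS = 9, y in [3, 14]  -> 2 point(s)
  x = 7: RHS = 2, y in [6, 11]  -> 2 point(s)
  x = 9: RHS = 1, y in [1, 16]  -> 2 point(s)
  x = 10: RHS = 2, y in [6, 11]  -> 2 point(s)
  x = 13: RHS = 15, y in [7, 10]  -> 2 point(s)
  x = 16: RHS = 16, y in [4, 13]  -> 2 point(s)
Affine points: 18. Add the point at infinity: total = 19.

#E(F_17) = 19


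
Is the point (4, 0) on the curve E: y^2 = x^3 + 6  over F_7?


Check whether y^2 = x^3 + 0 x + 6 (mod 7) for (x, y) = (4, 0).
LHS: y^2 = 0^2 mod 7 = 0
RHS: x^3 + 0 x + 6 = 4^3 + 0*4 + 6 mod 7 = 0
LHS = RHS

Yes, on the curve


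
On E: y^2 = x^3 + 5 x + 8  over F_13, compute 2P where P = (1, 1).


Doubling: s = (3 x1^2 + a) / (2 y1)
s = (3*1^2 + 5) / (2*1) mod 13 = 4
x3 = s^2 - 2 x1 mod 13 = 4^2 - 2*1 = 1
y3 = s (x1 - x3) - y1 mod 13 = 4 * (1 - 1) - 1 = 12

2P = (1, 12)


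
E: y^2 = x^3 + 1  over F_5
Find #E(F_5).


For each x in F_5, count y with y^2 = x^3 + 0 x + 1 mod 5:
  x = 0: RHS = 1, y in [1, 4]  -> 2 point(s)
  x = 2: RHS = 4, y in [2, 3]  -> 2 point(s)
  x = 4: RHS = 0, y in [0]  -> 1 point(s)
Affine points: 5. Add the point at infinity: total = 6.

#E(F_5) = 6


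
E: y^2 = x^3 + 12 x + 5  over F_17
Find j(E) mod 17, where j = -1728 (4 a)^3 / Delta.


Delta = -16(4 a^3 + 27 b^2) mod 17 = 5
-1728 * (4 a)^3 = -1728 * (4*12)^3 mod 17 = 8
j = 8 * 5^(-1) mod 17 = 5

j = 5 (mod 17)


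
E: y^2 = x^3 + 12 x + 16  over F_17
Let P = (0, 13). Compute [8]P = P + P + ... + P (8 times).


k = 8 = 1000_2 (binary, LSB first: 0001)
Double-and-add from P = (0, 13):
  bit 0 = 0: acc unchanged = O
  bit 1 = 0: acc unchanged = O
  bit 2 = 0: acc unchanged = O
  bit 3 = 1: acc = O + (11, 0) = (11, 0)

8P = (11, 0)


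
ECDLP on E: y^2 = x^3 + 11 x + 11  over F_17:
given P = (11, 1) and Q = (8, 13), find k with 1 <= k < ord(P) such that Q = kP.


Enumerate multiples of P until we hit Q = (8, 13):
  1P = (11, 1)
  2P = (12, 16)
  3P = (15, 7)
  4P = (6, 15)
  5P = (16, 13)
  6P = (8, 13)
Match found at i = 6.

k = 6


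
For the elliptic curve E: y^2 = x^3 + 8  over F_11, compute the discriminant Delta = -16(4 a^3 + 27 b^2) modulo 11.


4 a^3 + 27 b^2 = 4*0^3 + 27*8^2 = 0 + 1728 = 1728
Delta = -16 * (1728) = -27648
Delta mod 11 = 6

Delta = 6 (mod 11)


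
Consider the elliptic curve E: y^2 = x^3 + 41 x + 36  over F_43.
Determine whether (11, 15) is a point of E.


Check whether y^2 = x^3 + 41 x + 36 (mod 43) for (x, y) = (11, 15).
LHS: y^2 = 15^2 mod 43 = 10
RHS: x^3 + 41 x + 36 = 11^3 + 41*11 + 36 mod 43 = 12
LHS != RHS

No, not on the curve


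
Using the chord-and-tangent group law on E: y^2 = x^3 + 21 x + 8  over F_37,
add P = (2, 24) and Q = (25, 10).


P != Q, so use the chord formula.
s = (y2 - y1) / (x2 - x1) = (23) / (23) mod 37 = 1
x3 = s^2 - x1 - x2 mod 37 = 1^2 - 2 - 25 = 11
y3 = s (x1 - x3) - y1 mod 37 = 1 * (2 - 11) - 24 = 4

P + Q = (11, 4)


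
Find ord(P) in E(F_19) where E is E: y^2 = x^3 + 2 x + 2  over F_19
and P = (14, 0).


Compute successive multiples of P until we hit O:
  1P = (14, 0)
  2P = O

ord(P) = 2


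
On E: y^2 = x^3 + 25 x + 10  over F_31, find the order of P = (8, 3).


Compute successive multiples of P until we hit O:
  1P = (8, 3)
  2P = (15, 28)
  3P = (10, 12)
  4P = (10, 19)
  5P = (15, 3)
  6P = (8, 28)
  7P = O

ord(P) = 7


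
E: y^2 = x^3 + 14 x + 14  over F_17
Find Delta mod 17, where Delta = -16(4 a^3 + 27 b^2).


4 a^3 + 27 b^2 = 4*14^3 + 27*14^2 = 10976 + 5292 = 16268
Delta = -16 * (16268) = -260288
Delta mod 17 = 16

Delta = 16 (mod 17)


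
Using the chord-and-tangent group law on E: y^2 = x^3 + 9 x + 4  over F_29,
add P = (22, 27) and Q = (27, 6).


P != Q, so use the chord formula.
s = (y2 - y1) / (x2 - x1) = (8) / (5) mod 29 = 19
x3 = s^2 - x1 - x2 mod 29 = 19^2 - 22 - 27 = 22
y3 = s (x1 - x3) - y1 mod 29 = 19 * (22 - 22) - 27 = 2

P + Q = (22, 2)


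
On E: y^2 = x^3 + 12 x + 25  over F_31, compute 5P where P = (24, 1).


k = 5 = 101_2 (binary, LSB first: 101)
Double-and-add from P = (24, 1):
  bit 0 = 1: acc = O + (24, 1) = (24, 1)
  bit 1 = 0: acc unchanged = (24, 1)
  bit 2 = 1: acc = (24, 1) + (0, 5) = (1, 21)

5P = (1, 21)


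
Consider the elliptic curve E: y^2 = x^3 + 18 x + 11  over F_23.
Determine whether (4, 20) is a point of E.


Check whether y^2 = x^3 + 18 x + 11 (mod 23) for (x, y) = (4, 20).
LHS: y^2 = 20^2 mod 23 = 9
RHS: x^3 + 18 x + 11 = 4^3 + 18*4 + 11 mod 23 = 9
LHS = RHS

Yes, on the curve


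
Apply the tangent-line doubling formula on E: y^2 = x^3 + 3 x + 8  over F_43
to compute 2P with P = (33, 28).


Doubling: s = (3 x1^2 + a) / (2 y1)
s = (3*33^2 + 3) / (2*28) mod 43 = 20
x3 = s^2 - 2 x1 mod 43 = 20^2 - 2*33 = 33
y3 = s (x1 - x3) - y1 mod 43 = 20 * (33 - 33) - 28 = 15

2P = (33, 15)


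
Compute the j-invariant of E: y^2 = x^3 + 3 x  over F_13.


Delta = -16(4 a^3 + 27 b^2) mod 13 = 1
-1728 * (4 a)^3 = -1728 * (4*3)^3 mod 13 = 12
j = 12 * 1^(-1) mod 13 = 12

j = 12 (mod 13)


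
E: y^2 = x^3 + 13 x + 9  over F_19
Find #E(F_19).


For each x in F_19, count y with y^2 = x^3 + 13 x + 9 mod 19:
  x = 0: RHS = 9, y in [3, 16]  -> 2 point(s)
  x = 1: RHS = 4, y in [2, 17]  -> 2 point(s)
  x = 2: RHS = 5, y in [9, 10]  -> 2 point(s)
  x = 4: RHS = 11, y in [7, 12]  -> 2 point(s)
  x = 5: RHS = 9, y in [3, 16]  -> 2 point(s)
  x = 7: RHS = 6, y in [5, 14]  -> 2 point(s)
  x = 8: RHS = 17, y in [6, 13]  -> 2 point(s)
  x = 9: RHS = 0, y in [0]  -> 1 point(s)
  x = 11: RHS = 1, y in [1, 18]  -> 2 point(s)
  x = 13: RHS = 0, y in [0]  -> 1 point(s)
  x = 14: RHS = 9, y in [3, 16]  -> 2 point(s)
  x = 15: RHS = 7, y in [8, 11]  -> 2 point(s)
  x = 16: RHS = 0, y in [0]  -> 1 point(s)
Affine points: 23. Add the point at infinity: total = 24.

#E(F_19) = 24


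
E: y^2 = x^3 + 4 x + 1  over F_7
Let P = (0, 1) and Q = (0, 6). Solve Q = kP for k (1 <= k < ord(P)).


Enumerate multiples of P until we hit Q = (0, 6):
  1P = (0, 1)
  2P = (4, 5)
  3P = (4, 2)
  4P = (0, 6)
Match found at i = 4.

k = 4


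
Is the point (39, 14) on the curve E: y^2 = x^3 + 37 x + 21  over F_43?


Check whether y^2 = x^3 + 37 x + 21 (mod 43) for (x, y) = (39, 14).
LHS: y^2 = 14^2 mod 43 = 24
RHS: x^3 + 37 x + 21 = 39^3 + 37*39 + 21 mod 43 = 24
LHS = RHS

Yes, on the curve


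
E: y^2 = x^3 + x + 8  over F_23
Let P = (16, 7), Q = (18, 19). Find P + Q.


P != Q, so use the chord formula.
s = (y2 - y1) / (x2 - x1) = (12) / (2) mod 23 = 6
x3 = s^2 - x1 - x2 mod 23 = 6^2 - 16 - 18 = 2
y3 = s (x1 - x3) - y1 mod 23 = 6 * (16 - 2) - 7 = 8

P + Q = (2, 8)


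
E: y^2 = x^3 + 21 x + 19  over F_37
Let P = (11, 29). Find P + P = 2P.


Doubling: s = (3 x1^2 + a) / (2 y1)
s = (3*11^2 + 21) / (2*29) mod 37 = 13
x3 = s^2 - 2 x1 mod 37 = 13^2 - 2*11 = 36
y3 = s (x1 - x3) - y1 mod 37 = 13 * (11 - 36) - 29 = 16

2P = (36, 16)


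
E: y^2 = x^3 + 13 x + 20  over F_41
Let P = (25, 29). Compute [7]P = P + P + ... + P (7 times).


k = 7 = 111_2 (binary, LSB first: 111)
Double-and-add from P = (25, 29):
  bit 0 = 1: acc = O + (25, 29) = (25, 29)
  bit 1 = 1: acc = (25, 29) + (34, 23) = (28, 14)
  bit 2 = 1: acc = (28, 14) + (13, 34) = (20, 30)

7P = (20, 30)


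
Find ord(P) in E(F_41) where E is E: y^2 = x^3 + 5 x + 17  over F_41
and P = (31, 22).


Compute successive multiples of P until we hit O:
  1P = (31, 22)
  2P = (15, 33)
  3P = (3, 10)
  4P = (3, 31)
  5P = (15, 8)
  6P = (31, 19)
  7P = O

ord(P) = 7


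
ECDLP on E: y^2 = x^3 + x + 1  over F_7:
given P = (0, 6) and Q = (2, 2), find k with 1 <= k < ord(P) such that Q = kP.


Enumerate multiples of P until we hit Q = (2, 2):
  1P = (0, 6)
  2P = (2, 2)
Match found at i = 2.

k = 2


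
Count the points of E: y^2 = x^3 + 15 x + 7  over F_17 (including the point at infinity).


For each x in F_17, count y with y^2 = x^3 + 15 x + 7 mod 17:
  x = 7: RHS = 13, y in [8, 9]  -> 2 point(s)
  x = 9: RHS = 4, y in [2, 15]  -> 2 point(s)
  x = 10: RHS = 1, y in [1, 16]  -> 2 point(s)
  x = 13: RHS = 2, y in [6, 11]  -> 2 point(s)
  x = 16: RHS = 8, y in [5, 12]  -> 2 point(s)
Affine points: 10. Add the point at infinity: total = 11.

#E(F_17) = 11


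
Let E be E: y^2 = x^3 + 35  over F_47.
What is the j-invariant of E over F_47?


Delta = -16(4 a^3 + 27 b^2) mod 47 = 20
-1728 * (4 a)^3 = -1728 * (4*0)^3 mod 47 = 0
j = 0 * 20^(-1) mod 47 = 0

j = 0 (mod 47)


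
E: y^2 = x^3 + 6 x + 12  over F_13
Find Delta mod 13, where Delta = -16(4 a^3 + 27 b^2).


4 a^3 + 27 b^2 = 4*6^3 + 27*12^2 = 864 + 3888 = 4752
Delta = -16 * (4752) = -76032
Delta mod 13 = 5

Delta = 5 (mod 13)


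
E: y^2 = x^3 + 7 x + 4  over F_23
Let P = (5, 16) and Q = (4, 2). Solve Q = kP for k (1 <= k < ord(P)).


Enumerate multiples of P until we hit Q = (4, 2):
  1P = (5, 16)
  2P = (6, 3)
  3P = (20, 18)
  4P = (11, 20)
  5P = (10, 19)
  6P = (1, 14)
  7P = (0, 21)
  8P = (19, 21)
  9P = (3, 11)
  10P = (4, 21)
  11P = (16, 16)
  12P = (2, 7)
  13P = (2, 16)
  14P = (16, 7)
  15P = (4, 2)
Match found at i = 15.

k = 15


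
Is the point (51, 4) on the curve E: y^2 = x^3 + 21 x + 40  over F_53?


Check whether y^2 = x^3 + 21 x + 40 (mod 53) for (x, y) = (51, 4).
LHS: y^2 = 4^2 mod 53 = 16
RHS: x^3 + 21 x + 40 = 51^3 + 21*51 + 40 mod 53 = 43
LHS != RHS

No, not on the curve


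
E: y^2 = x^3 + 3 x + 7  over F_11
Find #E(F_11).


For each x in F_11, count y with y^2 = x^3 + 3 x + 7 mod 11:
  x = 1: RHS = 0, y in [0]  -> 1 point(s)
  x = 5: RHS = 4, y in [2, 9]  -> 2 point(s)
  x = 8: RHS = 4, y in [2, 9]  -> 2 point(s)
  x = 9: RHS = 4, y in [2, 9]  -> 2 point(s)
  x = 10: RHS = 3, y in [5, 6]  -> 2 point(s)
Affine points: 9. Add the point at infinity: total = 10.

#E(F_11) = 10


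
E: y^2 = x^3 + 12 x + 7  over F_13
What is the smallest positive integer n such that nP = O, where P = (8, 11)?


Compute successive multiples of P until we hit O:
  1P = (8, 11)
  2P = (11, 12)
  3P = (10, 10)
  4P = (5, 7)
  5P = (9, 5)
  6P = (6, 3)
  7P = (2, 0)
  8P = (6, 10)
  ... (continuing to 14P)
  14P = O

ord(P) = 14


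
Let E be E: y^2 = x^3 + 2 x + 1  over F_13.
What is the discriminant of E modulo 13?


4 a^3 + 27 b^2 = 4*2^3 + 27*1^2 = 32 + 27 = 59
Delta = -16 * (59) = -944
Delta mod 13 = 5

Delta = 5 (mod 13)


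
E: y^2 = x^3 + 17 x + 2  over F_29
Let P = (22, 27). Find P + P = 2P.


Doubling: s = (3 x1^2 + a) / (2 y1)
s = (3*22^2 + 17) / (2*27) mod 29 = 17
x3 = s^2 - 2 x1 mod 29 = 17^2 - 2*22 = 13
y3 = s (x1 - x3) - y1 mod 29 = 17 * (22 - 13) - 27 = 10

2P = (13, 10)


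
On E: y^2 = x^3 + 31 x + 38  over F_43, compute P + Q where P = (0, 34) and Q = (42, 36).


P != Q, so use the chord formula.
s = (y2 - y1) / (x2 - x1) = (2) / (42) mod 43 = 41
x3 = s^2 - x1 - x2 mod 43 = 41^2 - 0 - 42 = 5
y3 = s (x1 - x3) - y1 mod 43 = 41 * (0 - 5) - 34 = 19

P + Q = (5, 19)


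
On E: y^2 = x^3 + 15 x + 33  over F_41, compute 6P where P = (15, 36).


k = 6 = 110_2 (binary, LSB first: 011)
Double-and-add from P = (15, 36):
  bit 0 = 0: acc unchanged = O
  bit 1 = 1: acc = O + (16, 33) = (16, 33)
  bit 2 = 1: acc = (16, 33) + (27, 21) = (8, 3)

6P = (8, 3)


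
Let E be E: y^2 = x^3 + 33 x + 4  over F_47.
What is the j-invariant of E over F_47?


Delta = -16(4 a^3 + 27 b^2) mod 47 = 21
-1728 * (4 a)^3 = -1728 * (4*33)^3 mod 47 = 18
j = 18 * 21^(-1) mod 47 = 21

j = 21 (mod 47)


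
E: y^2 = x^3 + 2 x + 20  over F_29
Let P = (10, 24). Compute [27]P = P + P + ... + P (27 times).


k = 27 = 11011_2 (binary, LSB first: 11011)
Double-and-add from P = (10, 24):
  bit 0 = 1: acc = O + (10, 24) = (10, 24)
  bit 1 = 1: acc = (10, 24) + (0, 22) = (26, 25)
  bit 2 = 0: acc unchanged = (26, 25)
  bit 3 = 1: acc = (26, 25) + (3, 16) = (24, 1)
  bit 4 = 1: acc = (24, 1) + (23, 13) = (10, 5)

27P = (10, 5)


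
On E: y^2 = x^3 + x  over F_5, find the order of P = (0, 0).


Compute successive multiples of P until we hit O:
  1P = (0, 0)
  2P = O

ord(P) = 2


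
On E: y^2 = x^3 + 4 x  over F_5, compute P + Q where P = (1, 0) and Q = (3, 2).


P != Q, so use the chord formula.
s = (y2 - y1) / (x2 - x1) = (2) / (2) mod 5 = 1
x3 = s^2 - x1 - x2 mod 5 = 1^2 - 1 - 3 = 2
y3 = s (x1 - x3) - y1 mod 5 = 1 * (1 - 2) - 0 = 4

P + Q = (2, 4)


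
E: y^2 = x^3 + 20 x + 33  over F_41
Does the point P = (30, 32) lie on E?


Check whether y^2 = x^3 + 20 x + 33 (mod 41) for (x, y) = (30, 32).
LHS: y^2 = 32^2 mod 41 = 40
RHS: x^3 + 20 x + 33 = 30^3 + 20*30 + 33 mod 41 = 40
LHS = RHS

Yes, on the curve


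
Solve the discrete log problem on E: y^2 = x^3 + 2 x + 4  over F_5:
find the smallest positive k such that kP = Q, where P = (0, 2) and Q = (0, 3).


Enumerate multiples of P until we hit Q = (0, 3):
  1P = (0, 2)
  2P = (4, 1)
  3P = (2, 1)
  4P = (2, 4)
  5P = (4, 4)
  6P = (0, 3)
Match found at i = 6.

k = 6


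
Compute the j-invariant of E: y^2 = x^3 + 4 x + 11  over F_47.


Delta = -16(4 a^3 + 27 b^2) mod 47 = 32
-1728 * (4 a)^3 = -1728 * (4*4)^3 mod 47 = 30
j = 30 * 32^(-1) mod 47 = 45

j = 45 (mod 47)


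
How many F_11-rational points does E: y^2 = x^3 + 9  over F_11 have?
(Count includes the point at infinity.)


For each x in F_11, count y with y^2 = x^3 + 0 x + 9 mod 11:
  x = 0: RHS = 9, y in [3, 8]  -> 2 point(s)
  x = 3: RHS = 3, y in [5, 6]  -> 2 point(s)
  x = 6: RHS = 5, y in [4, 7]  -> 2 point(s)
  x = 7: RHS = 0, y in [0]  -> 1 point(s)
  x = 8: RHS = 4, y in [2, 9]  -> 2 point(s)
  x = 9: RHS = 1, y in [1, 10]  -> 2 point(s)
Affine points: 11. Add the point at infinity: total = 12.

#E(F_11) = 12


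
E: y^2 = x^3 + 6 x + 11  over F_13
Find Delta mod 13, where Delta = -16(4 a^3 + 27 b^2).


4 a^3 + 27 b^2 = 4*6^3 + 27*11^2 = 864 + 3267 = 4131
Delta = -16 * (4131) = -66096
Delta mod 13 = 9

Delta = 9 (mod 13)


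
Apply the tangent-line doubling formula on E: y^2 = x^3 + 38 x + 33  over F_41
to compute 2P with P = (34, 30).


Doubling: s = (3 x1^2 + a) / (2 y1)
s = (3*34^2 + 38) / (2*30) mod 41 = 27
x3 = s^2 - 2 x1 mod 41 = 27^2 - 2*34 = 5
y3 = s (x1 - x3) - y1 mod 41 = 27 * (34 - 5) - 30 = 15

2P = (5, 15)


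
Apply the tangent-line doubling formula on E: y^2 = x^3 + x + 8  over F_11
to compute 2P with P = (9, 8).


Doubling: s = (3 x1^2 + a) / (2 y1)
s = (3*9^2 + 1) / (2*8) mod 11 = 7
x3 = s^2 - 2 x1 mod 11 = 7^2 - 2*9 = 9
y3 = s (x1 - x3) - y1 mod 11 = 7 * (9 - 9) - 8 = 3

2P = (9, 3)


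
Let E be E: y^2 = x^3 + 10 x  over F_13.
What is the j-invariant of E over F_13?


Delta = -16(4 a^3 + 27 b^2) mod 13 = 12
-1728 * (4 a)^3 = -1728 * (4*10)^3 mod 13 = 1
j = 1 * 12^(-1) mod 13 = 12

j = 12 (mod 13)


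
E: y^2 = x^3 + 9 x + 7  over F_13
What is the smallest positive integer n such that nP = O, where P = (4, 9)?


Compute successive multiples of P until we hit O:
  1P = (4, 9)
  2P = (6, 2)
  3P = (12, 6)
  4P = (1, 11)
  5P = (7, 6)
  6P = (3, 3)
  7P = (3, 10)
  8P = (7, 7)
  ... (continuing to 13P)
  13P = O

ord(P) = 13


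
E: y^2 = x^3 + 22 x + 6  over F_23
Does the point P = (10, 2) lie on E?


Check whether y^2 = x^3 + 22 x + 6 (mod 23) for (x, y) = (10, 2).
LHS: y^2 = 2^2 mod 23 = 4
RHS: x^3 + 22 x + 6 = 10^3 + 22*10 + 6 mod 23 = 7
LHS != RHS

No, not on the curve


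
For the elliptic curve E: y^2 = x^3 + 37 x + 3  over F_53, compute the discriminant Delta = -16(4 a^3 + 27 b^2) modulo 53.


4 a^3 + 27 b^2 = 4*37^3 + 27*3^2 = 202612 + 243 = 202855
Delta = -16 * (202855) = -3245680
Delta mod 53 = 40

Delta = 40 (mod 53)


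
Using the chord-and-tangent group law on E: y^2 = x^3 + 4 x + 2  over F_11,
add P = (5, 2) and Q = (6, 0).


P != Q, so use the chord formula.
s = (y2 - y1) / (x2 - x1) = (9) / (1) mod 11 = 9
x3 = s^2 - x1 - x2 mod 11 = 9^2 - 5 - 6 = 4
y3 = s (x1 - x3) - y1 mod 11 = 9 * (5 - 4) - 2 = 7

P + Q = (4, 7)


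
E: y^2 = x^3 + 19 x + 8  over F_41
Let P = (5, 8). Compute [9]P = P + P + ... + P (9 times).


k = 9 = 1001_2 (binary, LSB first: 1001)
Double-and-add from P = (5, 8):
  bit 0 = 1: acc = O + (5, 8) = (5, 8)
  bit 1 = 0: acc unchanged = (5, 8)
  bit 2 = 0: acc unchanged = (5, 8)
  bit 3 = 1: acc = (5, 8) + (29, 26) = (5, 33)

9P = (5, 33)


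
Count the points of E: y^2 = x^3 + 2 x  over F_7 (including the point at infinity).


For each x in F_7, count y with y^2 = x^3 + 2 x + 0 mod 7:
  x = 0: RHS = 0, y in [0]  -> 1 point(s)
  x = 4: RHS = 2, y in [3, 4]  -> 2 point(s)
  x = 5: RHS = 2, y in [3, 4]  -> 2 point(s)
  x = 6: RHS = 4, y in [2, 5]  -> 2 point(s)
Affine points: 7. Add the point at infinity: total = 8.

#E(F_7) = 8


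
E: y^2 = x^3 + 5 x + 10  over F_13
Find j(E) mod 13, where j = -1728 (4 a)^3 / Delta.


Delta = -16(4 a^3 + 27 b^2) mod 13 = 7
-1728 * (4 a)^3 = -1728 * (4*5)^3 mod 13 = 5
j = 5 * 7^(-1) mod 13 = 10

j = 10 (mod 13)


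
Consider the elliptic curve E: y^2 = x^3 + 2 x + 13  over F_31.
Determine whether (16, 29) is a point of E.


Check whether y^2 = x^3 + 2 x + 13 (mod 31) for (x, y) = (16, 29).
LHS: y^2 = 29^2 mod 31 = 4
RHS: x^3 + 2 x + 13 = 16^3 + 2*16 + 13 mod 31 = 18
LHS != RHS

No, not on the curve


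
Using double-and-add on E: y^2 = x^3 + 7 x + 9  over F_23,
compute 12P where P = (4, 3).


k = 12 = 1100_2 (binary, LSB first: 0011)
Double-and-add from P = (4, 3):
  bit 0 = 0: acc unchanged = O
  bit 1 = 0: acc unchanged = O
  bit 2 = 1: acc = O + (2, 10) = (2, 10)
  bit 3 = 1: acc = (2, 10) + (8, 5) = (22, 22)

12P = (22, 22)


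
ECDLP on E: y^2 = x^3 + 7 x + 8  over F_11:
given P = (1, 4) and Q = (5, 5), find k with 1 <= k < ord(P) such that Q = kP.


Enumerate multiples of P until we hit Q = (5, 5):
  1P = (1, 4)
  2P = (3, 10)
  3P = (5, 6)
  4P = (8, 9)
  5P = (7, 9)
  6P = (4, 10)
  7P = (10, 0)
  8P = (4, 1)
  9P = (7, 2)
  10P = (8, 2)
  11P = (5, 5)
Match found at i = 11.

k = 11


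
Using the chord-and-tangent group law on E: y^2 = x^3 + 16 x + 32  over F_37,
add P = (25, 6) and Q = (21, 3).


P != Q, so use the chord formula.
s = (y2 - y1) / (x2 - x1) = (34) / (33) mod 37 = 10
x3 = s^2 - x1 - x2 mod 37 = 10^2 - 25 - 21 = 17
y3 = s (x1 - x3) - y1 mod 37 = 10 * (25 - 17) - 6 = 0

P + Q = (17, 0)


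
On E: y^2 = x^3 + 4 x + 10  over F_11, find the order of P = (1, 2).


Compute successive multiples of P until we hit O:
  1P = (1, 2)
  2P = (10, 7)
  3P = (9, 7)
  4P = (5, 1)
  5P = (3, 4)
  6P = (8, 2)
  7P = (2, 9)
  8P = (2, 2)
  ... (continuing to 15P)
  15P = O

ord(P) = 15


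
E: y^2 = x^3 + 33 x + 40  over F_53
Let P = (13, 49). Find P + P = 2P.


Doubling: s = (3 x1^2 + a) / (2 y1)
s = (3*13^2 + 33) / (2*49) mod 53 = 12
x3 = s^2 - 2 x1 mod 53 = 12^2 - 2*13 = 12
y3 = s (x1 - x3) - y1 mod 53 = 12 * (13 - 12) - 49 = 16

2P = (12, 16)
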